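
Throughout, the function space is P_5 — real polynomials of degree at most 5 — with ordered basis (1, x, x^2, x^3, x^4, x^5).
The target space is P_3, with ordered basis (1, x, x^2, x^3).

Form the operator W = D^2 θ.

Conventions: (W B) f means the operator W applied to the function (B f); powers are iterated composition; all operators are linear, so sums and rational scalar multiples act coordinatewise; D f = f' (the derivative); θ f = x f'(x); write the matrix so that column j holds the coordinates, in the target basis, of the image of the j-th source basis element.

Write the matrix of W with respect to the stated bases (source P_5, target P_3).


image of 1: 0
image of x: 0
image of x^2: 4
image of x^3: 18x
image of x^4: 48x^2
image of x^5: 100x^3
each image's coordinates form column j of the matrix

the matrix is [[0, 0, 4, 0, 0, 0]; [0, 0, 0, 18, 0, 0]; [0, 0, 0, 0, 48, 0]; [0, 0, 0, 0, 0, 100]] (rows listed top to bottom)


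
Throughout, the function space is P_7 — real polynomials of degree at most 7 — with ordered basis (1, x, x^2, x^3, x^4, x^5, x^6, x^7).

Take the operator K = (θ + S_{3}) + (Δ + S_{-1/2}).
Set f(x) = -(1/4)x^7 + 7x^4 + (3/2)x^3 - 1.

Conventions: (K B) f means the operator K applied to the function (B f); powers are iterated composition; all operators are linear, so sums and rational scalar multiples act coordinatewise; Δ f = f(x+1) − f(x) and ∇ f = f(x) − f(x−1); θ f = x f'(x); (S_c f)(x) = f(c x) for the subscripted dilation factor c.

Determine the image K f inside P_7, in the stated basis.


θ f = -(7/4)x^7 + 28x^4 + (9/2)x^3
S_{3} f = -(2187/4)x^7 + 567x^4 + (81/2)x^3 - 1
(θ + S_{3}) f = -(1097/2)x^7 + 595x^4 + 45x^3 - 1
Δ f = -(7/4)x^6 - (21/4)x^5 - (35/4)x^4 + (77/4)x^3 + (165/4)x^2 + (123/4)x + 33/4
S_{-1/2} f = (1/512)x^7 + (7/16)x^4 - (3/16)x^3 - 1
(Δ + S_{-1/2}) f = (1/512)x^7 - (7/4)x^6 - (21/4)x^5 - (133/16)x^4 + (305/16)x^3 + (165/4)x^2 + (123/4)x + 29/4
((θ + S_{3}) + (Δ + S_{-1/2})) f = -(280831/512)x^7 - (7/4)x^6 - (21/4)x^5 + (9387/16)x^4 + (1025/16)x^3 + (165/4)x^2 + (123/4)x + 25/4

the result is g(x) = -(280831/512)x^7 - (7/4)x^6 - (21/4)x^5 + (9387/16)x^4 + (1025/16)x^3 + (165/4)x^2 + (123/4)x + 25/4


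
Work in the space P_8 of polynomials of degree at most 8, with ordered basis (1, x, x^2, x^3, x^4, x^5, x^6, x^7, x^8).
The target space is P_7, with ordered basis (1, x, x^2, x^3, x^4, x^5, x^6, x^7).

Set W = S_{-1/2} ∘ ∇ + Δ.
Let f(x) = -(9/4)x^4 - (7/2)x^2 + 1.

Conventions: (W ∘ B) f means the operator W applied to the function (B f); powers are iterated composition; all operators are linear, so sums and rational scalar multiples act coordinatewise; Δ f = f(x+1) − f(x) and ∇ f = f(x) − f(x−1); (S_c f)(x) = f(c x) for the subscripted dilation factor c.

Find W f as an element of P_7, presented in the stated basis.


the image equals g(x) = -(63/8)x^3 - (81/8)x^2 - 8x

∇ f = -9x^3 + (27/2)x^2 - 16x + 23/4
S_{-1/2} ∇ f = (9/8)x^3 + (27/8)x^2 + 8x + 23/4
Δ f = -9x^3 - (27/2)x^2 - 16x - 23/4
(S_{-1/2} ∘ ∇ + Δ) f = -(63/8)x^3 - (81/8)x^2 - 8x


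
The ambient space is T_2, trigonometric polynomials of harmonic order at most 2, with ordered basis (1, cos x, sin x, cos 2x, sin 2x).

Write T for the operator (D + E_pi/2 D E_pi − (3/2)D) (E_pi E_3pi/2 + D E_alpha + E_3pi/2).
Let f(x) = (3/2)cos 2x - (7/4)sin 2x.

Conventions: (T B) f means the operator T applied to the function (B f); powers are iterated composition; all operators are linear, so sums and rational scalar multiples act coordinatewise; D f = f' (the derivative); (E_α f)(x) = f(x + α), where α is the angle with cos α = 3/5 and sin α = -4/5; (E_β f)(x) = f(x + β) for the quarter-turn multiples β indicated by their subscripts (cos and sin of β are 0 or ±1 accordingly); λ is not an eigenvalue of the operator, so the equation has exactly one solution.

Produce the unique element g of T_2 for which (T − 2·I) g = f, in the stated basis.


g(x) = -(3/8)cos 2x + (1/2)sin 2x

write g with unknown coordinates in the stated basis and equate coefficients in (T − 2·I) g = f
solving from the highest basis element down gives g = -(3/8)cos 2x + (1/2)sin 2x
check: T g = (3/4)cos 2x - (3/4)sin 2x
so T g − 2·g = (3/2)cos 2x - (7/4)sin 2x = f ✓


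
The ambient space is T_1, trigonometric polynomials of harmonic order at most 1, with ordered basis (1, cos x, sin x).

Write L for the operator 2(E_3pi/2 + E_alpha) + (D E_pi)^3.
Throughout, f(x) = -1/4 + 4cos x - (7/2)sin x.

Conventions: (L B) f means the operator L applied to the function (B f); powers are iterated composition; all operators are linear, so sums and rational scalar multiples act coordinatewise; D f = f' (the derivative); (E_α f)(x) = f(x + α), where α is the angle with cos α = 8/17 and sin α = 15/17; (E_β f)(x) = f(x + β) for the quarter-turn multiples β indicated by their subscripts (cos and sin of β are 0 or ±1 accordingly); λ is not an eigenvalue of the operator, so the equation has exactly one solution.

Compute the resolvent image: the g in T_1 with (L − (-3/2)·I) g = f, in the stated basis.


the result is g(x) = -1/22 + (846/445)cos x - (373/445)sin x

write g with unknown coordinates in the stated basis and equate coefficients in (L − (-3/2)·I) g = f
solving from the highest basis element down gives g = -1/22 + (846/445)cos x - (373/445)sin x
check: L g = -2/11 + (511/445)cos x - (998/445)sin x
so L g − (-3/2)·g = -1/4 + 4cos x - (7/2)sin x = f ✓


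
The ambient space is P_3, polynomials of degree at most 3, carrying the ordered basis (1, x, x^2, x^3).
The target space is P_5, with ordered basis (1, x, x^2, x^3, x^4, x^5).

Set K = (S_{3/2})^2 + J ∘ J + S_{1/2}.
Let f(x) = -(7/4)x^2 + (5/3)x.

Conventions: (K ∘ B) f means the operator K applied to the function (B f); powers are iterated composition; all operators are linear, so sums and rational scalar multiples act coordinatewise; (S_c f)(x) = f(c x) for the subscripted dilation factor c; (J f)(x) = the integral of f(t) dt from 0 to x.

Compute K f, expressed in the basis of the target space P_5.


the image equals g(x) = -(7/48)x^4 + (5/18)x^3 - (595/64)x^2 + (55/12)x

S_{3/2} f = -(63/16)x^2 + (5/2)x
S_{3/2} S_{3/2} f = -(567/64)x^2 + (15/4)x
J f = -(7/12)x^3 + (5/6)x^2
J J f = -(7/48)x^4 + (5/18)x^3
S_{1/2} f = -(7/16)x^2 + (5/6)x
((S_{3/2})^2 + J ∘ J + S_{1/2}) f = -(7/48)x^4 + (5/18)x^3 - (595/64)x^2 + (55/12)x


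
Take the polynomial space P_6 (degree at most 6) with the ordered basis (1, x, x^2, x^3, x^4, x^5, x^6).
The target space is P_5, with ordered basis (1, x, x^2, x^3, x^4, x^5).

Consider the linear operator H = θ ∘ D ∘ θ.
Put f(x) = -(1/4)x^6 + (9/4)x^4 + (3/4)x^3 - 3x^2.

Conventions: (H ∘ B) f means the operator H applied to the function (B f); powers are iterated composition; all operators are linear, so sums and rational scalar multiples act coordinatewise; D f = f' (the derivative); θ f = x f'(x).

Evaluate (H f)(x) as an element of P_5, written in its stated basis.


θ f = -(3/2)x^6 + 9x^4 + (9/4)x^3 - 6x^2
D θ f = -9x^5 + 36x^3 + (27/4)x^2 - 12x
θ D θ f = -45x^5 + 108x^3 + (27/2)x^2 - 12x

g(x) = -45x^5 + 108x^3 + (27/2)x^2 - 12x


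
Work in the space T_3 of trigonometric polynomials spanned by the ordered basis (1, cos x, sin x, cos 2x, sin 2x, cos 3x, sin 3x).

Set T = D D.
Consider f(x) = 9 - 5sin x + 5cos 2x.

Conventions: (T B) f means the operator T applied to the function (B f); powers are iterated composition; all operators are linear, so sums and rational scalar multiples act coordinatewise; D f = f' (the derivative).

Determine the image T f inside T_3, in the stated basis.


D f = -5cos x - 10sin 2x
D D f = 5sin x - 20cos 2x

g(x) = 5sin x - 20cos 2x


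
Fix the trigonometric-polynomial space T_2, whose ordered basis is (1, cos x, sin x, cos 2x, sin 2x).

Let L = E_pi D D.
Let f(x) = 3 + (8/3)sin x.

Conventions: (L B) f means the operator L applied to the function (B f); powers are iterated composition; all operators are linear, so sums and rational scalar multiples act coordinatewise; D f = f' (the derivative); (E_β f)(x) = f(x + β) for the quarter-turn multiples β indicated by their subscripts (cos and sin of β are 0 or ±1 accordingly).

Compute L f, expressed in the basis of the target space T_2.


the image equals g(x) = (8/3)sin x

D f = (8/3)cos x
D D f = -(8/3)sin x
E_pi D D f = (8/3)sin x


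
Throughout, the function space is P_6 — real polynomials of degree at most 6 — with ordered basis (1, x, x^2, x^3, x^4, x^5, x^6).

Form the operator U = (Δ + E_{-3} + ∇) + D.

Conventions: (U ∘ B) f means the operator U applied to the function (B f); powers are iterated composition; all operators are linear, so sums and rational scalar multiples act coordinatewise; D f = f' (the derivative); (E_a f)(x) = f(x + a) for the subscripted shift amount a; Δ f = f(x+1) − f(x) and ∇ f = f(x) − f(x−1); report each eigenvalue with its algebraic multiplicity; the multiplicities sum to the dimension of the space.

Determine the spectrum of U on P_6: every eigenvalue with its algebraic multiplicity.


λ = 1 (multiplicity 7)

image of 1: 1
image of x: x
image of x^2: x^2 + 9
image of x^3: x^3 + 27x - 25
image of x^4: x^4 + 54x^2 - 100x + 81
image of x^5: x^5 + 90x^3 - 250x^2 + 405x - 241
image of x^6: x^6 + 135x^4 - 500x^3 + 1215x^2 - 1446x + 729
the matrix is upper triangular; its diagonal is (1, 1, 1, 1, 1, 1, 1)
for a triangular matrix the eigenvalues are the diagonal entries, with algebraic multiplicity their repetition count


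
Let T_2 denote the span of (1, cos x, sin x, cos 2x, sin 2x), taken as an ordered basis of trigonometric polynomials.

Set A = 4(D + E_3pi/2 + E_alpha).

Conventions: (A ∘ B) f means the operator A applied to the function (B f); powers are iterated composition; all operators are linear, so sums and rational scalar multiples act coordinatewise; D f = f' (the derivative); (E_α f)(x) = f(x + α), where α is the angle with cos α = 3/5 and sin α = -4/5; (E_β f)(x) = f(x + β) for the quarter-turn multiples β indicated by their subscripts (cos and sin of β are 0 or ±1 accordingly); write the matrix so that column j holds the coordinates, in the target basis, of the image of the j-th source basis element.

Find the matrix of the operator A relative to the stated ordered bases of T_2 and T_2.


the matrix is [[8, 0, 0, 0, 0]; [0, 12/5, -16/5, 0, 0]; [0, 16/5, 12/5, 0, 0]; [0, 0, 0, -128/25, 104/25]; [0, 0, 0, -104/25, -128/25]] (rows listed top to bottom)

image of 1: 8
image of cos x: (12/5)cos x + (16/5)sin x
image of sin x: -(16/5)cos x + (12/5)sin x
image of cos 2x: -(128/25)cos 2x - (104/25)sin 2x
image of sin 2x: (104/25)cos 2x - (128/25)sin 2x
each image's coordinates form column j of the matrix


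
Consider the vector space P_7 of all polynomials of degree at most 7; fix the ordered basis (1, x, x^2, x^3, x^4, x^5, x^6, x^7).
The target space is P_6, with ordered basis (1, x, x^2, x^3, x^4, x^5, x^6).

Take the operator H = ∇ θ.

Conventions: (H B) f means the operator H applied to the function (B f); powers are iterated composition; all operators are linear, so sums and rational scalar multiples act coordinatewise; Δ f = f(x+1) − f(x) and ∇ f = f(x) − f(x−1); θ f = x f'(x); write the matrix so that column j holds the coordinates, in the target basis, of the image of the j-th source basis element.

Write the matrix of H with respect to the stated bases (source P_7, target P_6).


the matrix is [[0, 1, -2, 3, -4, 5, -6, 7]; [0, 0, 4, -9, 16, -25, 36, -49]; [0, 0, 0, 9, -24, 50, -90, 147]; [0, 0, 0, 0, 16, -50, 120, -245]; [0, 0, 0, 0, 0, 25, -90, 245]; [0, 0, 0, 0, 0, 0, 36, -147]; [0, 0, 0, 0, 0, 0, 0, 49]] (rows listed top to bottom)

image of 1: 0
image of x: 1
image of x^2: 4x - 2
image of x^3: 9x^2 - 9x + 3
image of x^4: 16x^3 - 24x^2 + 16x - 4
image of x^5: 25x^4 - 50x^3 + 50x^2 - 25x + 5
image of x^6: 36x^5 - 90x^4 + 120x^3 - 90x^2 + 36x - 6
image of x^7: 49x^6 - 147x^5 + 245x^4 - 245x^3 + 147x^2 - 49x + 7
each image's coordinates form column j of the matrix


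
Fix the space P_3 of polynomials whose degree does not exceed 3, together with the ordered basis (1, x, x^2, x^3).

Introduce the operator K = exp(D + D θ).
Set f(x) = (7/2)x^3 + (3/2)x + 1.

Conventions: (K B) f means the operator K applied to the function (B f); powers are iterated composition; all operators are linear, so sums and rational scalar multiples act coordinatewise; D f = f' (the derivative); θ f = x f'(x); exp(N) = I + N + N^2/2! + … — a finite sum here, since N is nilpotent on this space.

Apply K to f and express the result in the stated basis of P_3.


order-1 term: 42x^2 + 3
order-2 term: 126x
order-3 term: 84
the series for exp(D + D θ) f terminates at order 3
exp(D + D θ) f = (7/2)x^3 + 42x^2 + (255/2)x + 88

the result is g(x) = (7/2)x^3 + 42x^2 + (255/2)x + 88


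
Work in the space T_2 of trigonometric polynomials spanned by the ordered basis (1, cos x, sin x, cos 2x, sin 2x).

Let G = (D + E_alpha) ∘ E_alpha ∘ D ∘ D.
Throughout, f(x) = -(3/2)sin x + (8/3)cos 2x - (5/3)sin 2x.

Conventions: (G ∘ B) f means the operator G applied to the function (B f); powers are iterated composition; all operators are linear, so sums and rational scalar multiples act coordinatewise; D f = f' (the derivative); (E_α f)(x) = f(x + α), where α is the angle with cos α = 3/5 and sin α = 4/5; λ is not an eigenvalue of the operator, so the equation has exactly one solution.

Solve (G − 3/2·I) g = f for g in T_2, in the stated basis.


the result is g(x) = -(26/29)cos x + (7/29)sin x + (245936/828987)cos 2x - (10534/276329)sin 2x

write g with unknown coordinates in the stated basis and equate coefficients in (G − 3/2·I) g = f
solving from the highest basis element down gives g = -(26/29)cos x + (7/29)sin x + (245936/828987)cos 2x - (10534/276329)sin 2x
check: G g = -(39/29)cos x - (33/29)sin x + (2579536/828987)cos 2x - (1429048/828987)sin 2x
so G g − 3/2·g = -(3/2)sin x + (8/3)cos 2x - (5/3)sin 2x = f ✓


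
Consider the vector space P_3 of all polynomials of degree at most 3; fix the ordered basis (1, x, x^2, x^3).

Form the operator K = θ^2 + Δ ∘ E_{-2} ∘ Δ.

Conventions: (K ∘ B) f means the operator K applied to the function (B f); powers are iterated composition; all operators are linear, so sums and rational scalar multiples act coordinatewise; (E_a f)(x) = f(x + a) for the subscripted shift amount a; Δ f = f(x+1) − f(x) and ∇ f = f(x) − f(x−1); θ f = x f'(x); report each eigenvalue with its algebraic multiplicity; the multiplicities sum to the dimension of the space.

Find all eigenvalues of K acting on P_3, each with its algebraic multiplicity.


λ = 0 (multiplicity 1), λ = 1 (multiplicity 1), λ = 4 (multiplicity 1), λ = 9 (multiplicity 1)

image of 1: 0
image of x: x
image of x^2: 4x^2 + 2
image of x^3: 9x^3 + 6x - 6
the matrix is upper triangular; its diagonal is (0, 1, 4, 9)
for a triangular matrix the eigenvalues are the diagonal entries, with algebraic multiplicity their repetition count


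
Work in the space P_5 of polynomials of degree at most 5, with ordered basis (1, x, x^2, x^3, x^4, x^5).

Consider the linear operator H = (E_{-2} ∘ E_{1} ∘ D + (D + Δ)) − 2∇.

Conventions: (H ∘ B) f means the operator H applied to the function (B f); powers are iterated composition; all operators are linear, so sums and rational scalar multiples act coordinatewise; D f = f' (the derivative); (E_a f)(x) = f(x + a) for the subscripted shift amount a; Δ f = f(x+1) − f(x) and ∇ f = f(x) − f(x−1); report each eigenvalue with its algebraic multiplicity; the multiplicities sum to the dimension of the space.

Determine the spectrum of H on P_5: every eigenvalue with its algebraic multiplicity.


λ = 0 (multiplicity 6)

image of 1: 0
image of x: 1
image of x^2: 2x + 1
image of x^3: 3x^2 + 3x + 2
image of x^4: 4x^3 + 6x^2 + 8x - 1
image of x^5: 5x^4 + 10x^3 + 20x^2 - 5x + 4
the matrix is upper triangular; its diagonal is (0, 0, 0, 0, 0, 0)
for a triangular matrix the eigenvalues are the diagonal entries, with algebraic multiplicity their repetition count


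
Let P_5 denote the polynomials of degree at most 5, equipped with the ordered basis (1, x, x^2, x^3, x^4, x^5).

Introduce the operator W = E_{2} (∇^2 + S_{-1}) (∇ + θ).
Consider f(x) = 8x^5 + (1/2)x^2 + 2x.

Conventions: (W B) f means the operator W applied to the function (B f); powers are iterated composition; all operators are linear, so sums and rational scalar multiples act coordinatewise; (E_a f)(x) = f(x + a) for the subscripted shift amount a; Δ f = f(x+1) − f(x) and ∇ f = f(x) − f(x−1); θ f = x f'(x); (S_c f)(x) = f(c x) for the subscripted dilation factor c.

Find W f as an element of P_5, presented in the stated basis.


∇ f = 40x^4 - 80x^3 + 80x^2 - 39x + 19/2
θ f = 40x^5 + x^2 + 2x
(∇ + θ) f = 40x^5 + 40x^4 - 80x^3 + 81x^2 - 37x + 19/2
∇ (∇ + θ) f = 200x^4 - 240x^3 - 80x^2 + 362x - 198
∇ ∇ (∇ + θ) f = 800x^3 - 1920x^2 + 1360x + 2
S_{-1} (∇ + θ) f = -40x^5 + 40x^4 + 80x^3 + 81x^2 + 37x + 19/2
(∇^2 + S_{-1}) (∇ + θ) f = -40x^5 + 40x^4 + 880x^3 - 1839x^2 + 1397x + 23/2
E_{2} (∇^2 + S_{-1}) (∇ + θ) f = -40x^5 - 360x^4 - 400x^3 + 1201x^2 + 2681x + 3699/2

the image equals g(x) = -40x^5 - 360x^4 - 400x^3 + 1201x^2 + 2681x + 3699/2


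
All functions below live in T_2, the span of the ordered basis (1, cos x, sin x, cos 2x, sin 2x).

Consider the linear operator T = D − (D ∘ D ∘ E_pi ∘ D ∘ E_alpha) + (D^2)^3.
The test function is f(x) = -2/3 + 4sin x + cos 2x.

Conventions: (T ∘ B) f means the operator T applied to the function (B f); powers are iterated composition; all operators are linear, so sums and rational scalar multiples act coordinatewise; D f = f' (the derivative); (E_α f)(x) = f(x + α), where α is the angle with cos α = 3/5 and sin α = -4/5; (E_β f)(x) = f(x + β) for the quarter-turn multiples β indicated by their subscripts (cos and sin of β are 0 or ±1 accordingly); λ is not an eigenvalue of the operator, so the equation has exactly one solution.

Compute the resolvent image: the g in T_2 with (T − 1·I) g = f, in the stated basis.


write g with unknown coordinates in the stated basis and equate coefficients in (T − 1·I) g = f
solving from the highest basis element down gives g = 2/3 - (1/5)cos x - (7/5)sin x - (1433/82141)cos 2x - (6/82141)sin 2x
check: T g = -(1/5)cos x + (13/5)sin x + (80708/82141)cos 2x - (6/82141)sin 2x
so T g − 1·g = -2/3 + 4sin x + cos 2x = f ✓

g(x) = 2/3 - (1/5)cos x - (7/5)sin x - (1433/82141)cos 2x - (6/82141)sin 2x


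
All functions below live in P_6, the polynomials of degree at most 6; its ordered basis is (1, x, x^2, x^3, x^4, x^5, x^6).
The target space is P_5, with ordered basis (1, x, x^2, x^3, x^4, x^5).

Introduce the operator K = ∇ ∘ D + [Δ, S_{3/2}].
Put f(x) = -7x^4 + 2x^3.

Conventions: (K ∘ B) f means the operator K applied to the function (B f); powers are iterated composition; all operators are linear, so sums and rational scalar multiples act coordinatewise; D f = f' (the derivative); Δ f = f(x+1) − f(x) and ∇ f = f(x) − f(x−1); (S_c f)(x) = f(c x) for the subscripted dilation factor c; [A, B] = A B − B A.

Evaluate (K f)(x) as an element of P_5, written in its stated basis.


the result is g(x) = -(189/4)x^3 - (1563/8)x^2 + (15/2)x - 923/16

D f = -28x^3 + 6x^2
∇ D f = -84x^2 + 96x - 34
S_{3/2} f = -(567/16)x^4 + (27/4)x^3
Δ S_{3/2} f = -(567/4)x^3 - (1539/8)x^2 - (243/2)x - 459/16
Δ f = -28x^3 - 36x^2 - 22x - 5
S_{3/2} Δ f = -(189/2)x^3 - 81x^2 - 33x - 5
[Δ, S_{3/2}] f = -(189/4)x^3 - (891/8)x^2 - (177/2)x - 379/16
(∇ ∘ D + [Δ, S_{3/2}]) f = -(189/4)x^3 - (1563/8)x^2 + (15/2)x - 923/16


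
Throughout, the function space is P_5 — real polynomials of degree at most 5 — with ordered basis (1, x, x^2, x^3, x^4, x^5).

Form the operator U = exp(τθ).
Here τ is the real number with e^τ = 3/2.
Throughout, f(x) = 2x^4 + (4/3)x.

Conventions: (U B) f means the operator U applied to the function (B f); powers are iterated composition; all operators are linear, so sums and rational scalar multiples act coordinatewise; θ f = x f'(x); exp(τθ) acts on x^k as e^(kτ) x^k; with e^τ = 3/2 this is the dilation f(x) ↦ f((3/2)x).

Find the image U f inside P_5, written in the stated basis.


g(x) = (81/8)x^4 + 2x

exp(τθ) x^k = e^(kτ) x^k; with e^τ = 3/2 this sends x^k to (3/2)^k x^k
x ↦ 3/2 x
x^4 ↦ 81/16 x^4
applying this coordinatewise to f: exp(τθ) f = (81/8)x^4 + 2x


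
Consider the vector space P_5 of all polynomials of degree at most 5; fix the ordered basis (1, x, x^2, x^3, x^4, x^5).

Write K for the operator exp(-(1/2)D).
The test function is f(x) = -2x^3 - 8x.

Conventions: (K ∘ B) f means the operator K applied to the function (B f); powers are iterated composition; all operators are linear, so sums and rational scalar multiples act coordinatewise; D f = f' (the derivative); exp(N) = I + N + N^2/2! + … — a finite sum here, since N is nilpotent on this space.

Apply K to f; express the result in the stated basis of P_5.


the image equals g(x) = -2x^3 + 3x^2 - (19/2)x + 17/4

order-1 term: 3x^2 + 4
order-2 term: -(3/2)x
order-3 term: 1/4
the series for exp(-(1/2)D) f terminates at order 3
exp(-(1/2)D) f = -2x^3 + 3x^2 - (19/2)x + 17/4


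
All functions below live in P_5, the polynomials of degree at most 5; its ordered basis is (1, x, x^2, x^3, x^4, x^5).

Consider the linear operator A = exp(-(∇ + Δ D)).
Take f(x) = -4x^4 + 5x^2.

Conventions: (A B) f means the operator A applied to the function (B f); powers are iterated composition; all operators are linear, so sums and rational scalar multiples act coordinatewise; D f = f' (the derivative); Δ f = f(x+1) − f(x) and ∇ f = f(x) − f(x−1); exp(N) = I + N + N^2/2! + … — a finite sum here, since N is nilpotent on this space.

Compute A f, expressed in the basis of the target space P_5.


order-1 term: 16x^3 + 24x^2 + 54x + 7
order-2 term: -24x^2 - 48x - 71
order-3 term: 16x + 24
order-4 term: -4
the series for exp(-(∇ + Δ D)) f terminates at order 4
exp(-(∇ + Δ D)) f = -4x^4 + 16x^3 + 5x^2 + 22x - 44

g(x) = -4x^4 + 16x^3 + 5x^2 + 22x - 44


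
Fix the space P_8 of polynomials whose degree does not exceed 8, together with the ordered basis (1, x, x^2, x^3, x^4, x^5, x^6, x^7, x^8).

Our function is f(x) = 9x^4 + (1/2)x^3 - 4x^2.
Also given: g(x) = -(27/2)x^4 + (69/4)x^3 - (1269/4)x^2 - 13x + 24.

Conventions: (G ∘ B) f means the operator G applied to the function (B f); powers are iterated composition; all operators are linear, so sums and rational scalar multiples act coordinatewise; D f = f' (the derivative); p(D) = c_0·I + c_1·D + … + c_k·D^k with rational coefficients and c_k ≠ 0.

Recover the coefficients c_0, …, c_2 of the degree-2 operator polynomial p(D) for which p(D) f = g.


c_0 = -3/2, c_1 = 1/2, c_2 = -3

D^0 f = 9x^4 + (1/2)x^3 - 4x^2
D^1 f = 36x^3 + (3/2)x^2 - 8x
D^2 f = 108x^2 + 3x - 8
matching coefficients of g against c_0 f + c_1 Df + … from the top degree down determines the c_i
solution: c_0 = -3/2, c_1 = 1/2, c_2 = -3


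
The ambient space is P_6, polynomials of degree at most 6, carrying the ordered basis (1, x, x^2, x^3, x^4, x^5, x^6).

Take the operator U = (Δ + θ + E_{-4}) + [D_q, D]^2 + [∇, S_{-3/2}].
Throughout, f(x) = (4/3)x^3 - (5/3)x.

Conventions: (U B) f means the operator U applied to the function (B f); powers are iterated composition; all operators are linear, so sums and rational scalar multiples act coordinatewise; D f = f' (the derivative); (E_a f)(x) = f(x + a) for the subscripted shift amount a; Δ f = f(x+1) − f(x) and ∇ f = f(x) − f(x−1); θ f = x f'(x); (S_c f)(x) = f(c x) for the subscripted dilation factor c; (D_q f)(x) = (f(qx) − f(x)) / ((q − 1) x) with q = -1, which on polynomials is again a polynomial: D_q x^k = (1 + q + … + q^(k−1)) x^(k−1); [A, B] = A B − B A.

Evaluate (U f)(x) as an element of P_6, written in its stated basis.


the result is g(x) = (16/3)x^3 - (69/2)x^2 + (433/6)x - 242/3

Δ f = 4x^2 + 4x - 1/3
θ f = 4x^3 - (5/3)x
E_{-4} f = (4/3)x^3 - 16x^2 + (187/3)x - 236/3
(Δ + θ + E_{-4}) f = (16/3)x^3 - 12x^2 + (194/3)x - 79
D f = 4x^2 - 5/3
D_q D f = 0
D_q f = (4/3)x^2 - 5/3
D D_q f = (8/3)x
[D_q, D] f = -(8/3)x
D [D_q, D] f = -8/3
D_q D [D_q, D] f = 0
D_q [D_q, D] f = -8/3
D D_q [D_q, D] f = 0
[D_q, D] [D_q, D] f = 0
S_{-3/2} f = -(9/2)x^3 + (5/2)x
∇ S_{-3/2} f = -(27/2)x^2 + (27/2)x - 2
∇ f = 4x^2 - 4x - 1/3
S_{-3/2} ∇ f = 9x^2 + 6x - 1/3
[∇, S_{-3/2}] f = -(45/2)x^2 + (15/2)x - 5/3
((Δ + θ + E_{-4}) + [D_q, D]^2 + [∇, S_{-3/2}]) f = (16/3)x^3 - (69/2)x^2 + (433/6)x - 242/3


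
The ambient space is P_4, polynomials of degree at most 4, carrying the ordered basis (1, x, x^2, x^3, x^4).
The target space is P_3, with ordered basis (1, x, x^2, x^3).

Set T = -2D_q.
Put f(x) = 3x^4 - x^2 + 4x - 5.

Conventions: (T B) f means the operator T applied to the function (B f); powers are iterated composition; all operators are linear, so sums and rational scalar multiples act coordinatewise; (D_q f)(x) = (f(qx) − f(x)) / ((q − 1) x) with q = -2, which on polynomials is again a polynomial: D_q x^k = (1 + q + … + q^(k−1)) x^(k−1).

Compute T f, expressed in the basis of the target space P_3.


the result is g(x) = 30x^3 - 2x - 8

D_q f = -15x^3 + x + 4
(-2D_q) f = 30x^3 - 2x - 8


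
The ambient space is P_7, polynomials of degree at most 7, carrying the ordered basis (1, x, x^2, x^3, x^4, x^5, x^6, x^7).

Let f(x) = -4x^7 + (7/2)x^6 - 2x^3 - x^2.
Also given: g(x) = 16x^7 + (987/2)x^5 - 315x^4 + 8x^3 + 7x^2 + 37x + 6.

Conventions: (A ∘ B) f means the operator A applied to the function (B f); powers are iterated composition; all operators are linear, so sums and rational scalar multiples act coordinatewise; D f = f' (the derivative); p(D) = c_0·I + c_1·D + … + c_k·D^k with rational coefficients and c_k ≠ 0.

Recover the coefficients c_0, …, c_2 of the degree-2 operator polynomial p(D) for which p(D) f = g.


c_0 = -4, c_1 = -1/2, c_2 = -3

D^0 f = -4x^7 + (7/2)x^6 - 2x^3 - x^2
D^1 f = -28x^6 + 21x^5 - 6x^2 - 2x
D^2 f = -168x^5 + 105x^4 - 12x - 2
matching coefficients of g against c_0 f + c_1 Df + … from the top degree down determines the c_i
solution: c_0 = -4, c_1 = -1/2, c_2 = -3


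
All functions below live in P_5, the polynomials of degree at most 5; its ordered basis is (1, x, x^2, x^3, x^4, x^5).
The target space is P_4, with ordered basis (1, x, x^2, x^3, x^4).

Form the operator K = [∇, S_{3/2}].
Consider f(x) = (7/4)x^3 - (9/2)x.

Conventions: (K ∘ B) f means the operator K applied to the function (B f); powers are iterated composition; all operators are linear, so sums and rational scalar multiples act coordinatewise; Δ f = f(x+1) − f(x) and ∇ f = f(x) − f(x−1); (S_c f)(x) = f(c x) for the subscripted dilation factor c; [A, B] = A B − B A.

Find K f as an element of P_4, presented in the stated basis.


g(x) = (189/32)x^2 - (315/32)x + 61/32

S_{3/2} f = (189/32)x^3 - (27/4)x
∇ S_{3/2} f = (567/32)x^2 - (567/32)x - 27/32
∇ f = (21/4)x^2 - (21/4)x - 11/4
S_{3/2} ∇ f = (189/16)x^2 - (63/8)x - 11/4
[∇, S_{3/2}] f = (189/32)x^2 - (315/32)x + 61/32


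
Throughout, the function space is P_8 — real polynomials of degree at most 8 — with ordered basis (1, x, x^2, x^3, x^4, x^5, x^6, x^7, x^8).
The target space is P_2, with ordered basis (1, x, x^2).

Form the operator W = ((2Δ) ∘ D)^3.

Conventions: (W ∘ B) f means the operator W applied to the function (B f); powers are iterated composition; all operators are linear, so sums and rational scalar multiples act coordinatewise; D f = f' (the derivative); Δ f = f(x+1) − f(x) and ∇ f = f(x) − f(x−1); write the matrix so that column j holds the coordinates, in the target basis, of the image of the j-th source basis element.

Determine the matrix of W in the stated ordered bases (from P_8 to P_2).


the matrix is [[0, 0, 0, 0, 0, 0, 5760, 60480, 403200]; [0, 0, 0, 0, 0, 0, 0, 40320, 483840]; [0, 0, 0, 0, 0, 0, 0, 0, 161280]] (rows listed top to bottom)

image of 1: 0
image of x: 0
image of x^2: 0
image of x^3: 0
image of x^4: 0
image of x^5: 0
image of x^6: 5760
image of x^7: 40320x + 60480
image of x^8: 161280x^2 + 483840x + 403200
each image's coordinates form column j of the matrix


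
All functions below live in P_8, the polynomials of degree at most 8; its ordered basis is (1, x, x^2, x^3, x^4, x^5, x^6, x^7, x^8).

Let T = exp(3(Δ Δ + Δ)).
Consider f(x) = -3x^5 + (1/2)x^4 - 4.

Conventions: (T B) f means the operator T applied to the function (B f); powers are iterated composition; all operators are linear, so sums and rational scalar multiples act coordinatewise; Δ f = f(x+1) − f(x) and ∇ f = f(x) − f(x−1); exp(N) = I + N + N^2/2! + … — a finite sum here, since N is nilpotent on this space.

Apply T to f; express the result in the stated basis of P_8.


the image equals g(x) = -3x^5 - (89/2)x^4 - 534x^3 - 3816x^2 - 16347x - 64097/2

order-1 term: -45x^4 - 264x^3 - 603x^2 - 633x - 513/2
order-2 term: -270x^3 - 2403x^2 - 7263x - 14895/2
order-3 term: -810x^2 - 7236x - 16362
order-4 term: -1215x - 14499/2
order-5 term: -729
the series for exp(3(Δ Δ + Δ)) f terminates at order 5
exp(3(Δ Δ + Δ)) f = -3x^5 - (89/2)x^4 - 534x^3 - 3816x^2 - 16347x - 64097/2


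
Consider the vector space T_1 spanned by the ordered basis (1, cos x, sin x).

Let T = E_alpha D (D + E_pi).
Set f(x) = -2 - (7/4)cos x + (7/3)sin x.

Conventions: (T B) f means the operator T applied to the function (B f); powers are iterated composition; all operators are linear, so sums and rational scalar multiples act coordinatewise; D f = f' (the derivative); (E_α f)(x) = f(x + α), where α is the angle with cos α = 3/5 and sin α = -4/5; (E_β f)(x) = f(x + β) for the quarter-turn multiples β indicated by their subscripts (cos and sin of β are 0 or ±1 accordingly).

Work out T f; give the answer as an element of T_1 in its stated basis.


D f = (7/3)cos x + (7/4)sin x
E_pi f = -2 + (7/4)cos x - (7/3)sin x
(D + E_pi) f = -2 + (49/12)cos x - (7/12)sin x
D (D + E_pi) f = -(7/12)cos x - (49/12)sin x
E_alpha D (D + E_pi) f = (35/12)cos x - (35/12)sin x

the result is g(x) = (35/12)cos x - (35/12)sin x


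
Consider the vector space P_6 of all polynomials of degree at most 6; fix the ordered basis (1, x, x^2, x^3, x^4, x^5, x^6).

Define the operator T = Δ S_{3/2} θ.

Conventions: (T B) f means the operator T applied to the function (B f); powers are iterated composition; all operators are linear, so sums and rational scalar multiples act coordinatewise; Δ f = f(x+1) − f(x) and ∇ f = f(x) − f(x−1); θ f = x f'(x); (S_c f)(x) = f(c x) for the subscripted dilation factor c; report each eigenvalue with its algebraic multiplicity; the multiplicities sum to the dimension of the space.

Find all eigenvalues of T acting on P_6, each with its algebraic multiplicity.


λ = 0 (multiplicity 7)

image of 1: 0
image of x: 3/2
image of x^2: 9x + 9/2
image of x^3: (243/8)x^2 + (243/8)x + 81/8
image of x^4: 81x^3 + (243/2)x^2 + 81x + 81/4
image of x^5: (6075/32)x^4 + (6075/16)x^3 + (6075/16)x^2 + (6075/32)x + 1215/32
image of x^6: (6561/16)x^5 + (32805/32)x^4 + (10935/8)x^3 + (32805/32)x^2 + (6561/16)x + 2187/32
the matrix is upper triangular; its diagonal is (0, 0, 0, 0, 0, 0, 0)
for a triangular matrix the eigenvalues are the diagonal entries, with algebraic multiplicity their repetition count


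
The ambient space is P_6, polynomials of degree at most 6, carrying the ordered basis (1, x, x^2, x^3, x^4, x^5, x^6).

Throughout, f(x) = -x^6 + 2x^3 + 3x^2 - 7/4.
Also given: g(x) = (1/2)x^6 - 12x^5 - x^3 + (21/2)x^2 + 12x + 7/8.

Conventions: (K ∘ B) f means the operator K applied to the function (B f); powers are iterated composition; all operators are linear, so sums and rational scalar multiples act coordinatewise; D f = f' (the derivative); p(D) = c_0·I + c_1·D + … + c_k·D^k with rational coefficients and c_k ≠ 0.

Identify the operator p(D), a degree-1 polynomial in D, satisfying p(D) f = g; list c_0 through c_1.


D^0 f = -x^6 + 2x^3 + 3x^2 - 7/4
D^1 f = -6x^5 + 6x^2 + 6x
matching coefficients of g against c_0 f + c_1 Df + … from the top degree down determines the c_i
solution: c_0 = -1/2, c_1 = 2

p(D) = -(1/2)·I + 2·D, i.e. c_0 = -1/2, c_1 = 2


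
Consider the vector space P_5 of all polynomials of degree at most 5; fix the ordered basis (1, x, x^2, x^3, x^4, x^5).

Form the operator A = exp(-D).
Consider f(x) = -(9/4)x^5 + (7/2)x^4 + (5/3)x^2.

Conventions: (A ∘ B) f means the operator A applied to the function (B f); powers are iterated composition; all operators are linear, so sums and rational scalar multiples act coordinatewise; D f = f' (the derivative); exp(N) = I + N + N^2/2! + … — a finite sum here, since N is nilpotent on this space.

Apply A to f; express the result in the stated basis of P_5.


order-1 term: (45/4)x^4 - 14x^3 - (10/3)x
order-2 term: -(45/2)x^3 + 21x^2 + 5/3
order-3 term: (45/2)x^2 - 14x
order-4 term: -(45/4)x + 7/2
order-5 term: 9/4
the series for exp(-D) f terminates at order 5
exp(-D) f = -(9/4)x^5 + (59/4)x^4 - (73/2)x^3 + (271/6)x^2 - (343/12)x + 89/12

the result is g(x) = -(9/4)x^5 + (59/4)x^4 - (73/2)x^3 + (271/6)x^2 - (343/12)x + 89/12


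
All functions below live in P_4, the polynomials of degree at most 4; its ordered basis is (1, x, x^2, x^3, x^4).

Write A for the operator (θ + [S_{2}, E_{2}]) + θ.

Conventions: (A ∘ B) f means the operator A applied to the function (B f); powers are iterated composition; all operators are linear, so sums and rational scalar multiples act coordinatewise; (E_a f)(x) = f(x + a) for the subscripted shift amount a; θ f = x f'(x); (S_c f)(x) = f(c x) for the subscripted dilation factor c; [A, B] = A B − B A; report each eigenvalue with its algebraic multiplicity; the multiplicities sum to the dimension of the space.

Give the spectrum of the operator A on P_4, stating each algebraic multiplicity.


λ = 0 (multiplicity 1), λ = 2 (multiplicity 1), λ = 4 (multiplicity 1), λ = 6 (multiplicity 1), λ = 8 (multiplicity 1)

image of 1: 0
image of x: 2x - 2
image of x^2: 4x^2 - 8x - 12
image of x^3: 6x^3 - 24x^2 - 72x - 56
image of x^4: 8x^4 - 64x^3 - 288x^2 - 448x - 240
the matrix is upper triangular; its diagonal is (0, 2, 4, 6, 8)
for a triangular matrix the eigenvalues are the diagonal entries, with algebraic multiplicity their repetition count


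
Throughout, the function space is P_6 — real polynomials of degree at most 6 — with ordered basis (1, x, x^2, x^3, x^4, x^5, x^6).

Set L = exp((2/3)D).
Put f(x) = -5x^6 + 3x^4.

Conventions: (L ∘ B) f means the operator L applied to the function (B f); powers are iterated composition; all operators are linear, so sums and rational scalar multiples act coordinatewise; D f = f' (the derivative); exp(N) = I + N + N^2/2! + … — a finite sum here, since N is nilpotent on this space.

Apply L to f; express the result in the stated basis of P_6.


the result is g(x) = -5x^6 - 20x^5 - (91/3)x^4 - (584/27)x^3 - (184/27)x^2 - (32/81)x + 112/729

order-1 term: -20x^5 + 8x^3
order-2 term: -(100/3)x^4 + 8x^2
order-3 term: -(800/27)x^3 + (32/9)x
order-4 term: -(400/27)x^2 + 16/27
order-5 term: -(320/81)x
order-6 term: -320/729
the series for exp((2/3)D) f terminates at order 6
exp((2/3)D) f = -5x^6 - 20x^5 - (91/3)x^4 - (584/27)x^3 - (184/27)x^2 - (32/81)x + 112/729


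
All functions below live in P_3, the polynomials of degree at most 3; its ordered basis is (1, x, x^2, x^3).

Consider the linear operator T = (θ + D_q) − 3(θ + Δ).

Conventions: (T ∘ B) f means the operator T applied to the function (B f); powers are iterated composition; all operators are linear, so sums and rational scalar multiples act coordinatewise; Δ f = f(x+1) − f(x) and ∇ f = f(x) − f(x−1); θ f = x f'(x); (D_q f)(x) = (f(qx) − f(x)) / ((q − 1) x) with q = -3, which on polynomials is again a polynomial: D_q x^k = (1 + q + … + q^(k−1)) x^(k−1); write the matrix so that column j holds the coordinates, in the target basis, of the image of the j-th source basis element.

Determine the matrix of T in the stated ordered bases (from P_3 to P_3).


the matrix is [[0, -2, -3, -3]; [0, -2, -8, -9]; [0, 0, -4, -2]; [0, 0, 0, -6]] (rows listed top to bottom)

image of 1: 0
image of x: -2x - 2
image of x^2: -4x^2 - 8x - 3
image of x^3: -6x^3 - 2x^2 - 9x - 3
each image's coordinates form column j of the matrix


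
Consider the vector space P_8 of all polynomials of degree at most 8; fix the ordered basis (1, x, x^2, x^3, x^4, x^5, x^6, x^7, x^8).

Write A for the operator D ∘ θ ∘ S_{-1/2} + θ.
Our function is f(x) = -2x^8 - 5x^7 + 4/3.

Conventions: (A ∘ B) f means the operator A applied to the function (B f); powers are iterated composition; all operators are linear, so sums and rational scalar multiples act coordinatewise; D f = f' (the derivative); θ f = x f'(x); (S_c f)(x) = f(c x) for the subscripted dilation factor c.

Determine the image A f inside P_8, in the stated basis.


S_{-1/2} f = -(1/128)x^8 + (5/128)x^7 + 4/3
θ S_{-1/2} f = -(1/16)x^8 + (35/128)x^7
D (θ ∘ S_{-1/2}) f = -(1/2)x^7 + (245/128)x^6
θ f = -16x^8 - 35x^7
(D ∘ θ ∘ S_{-1/2} + θ) f = -16x^8 - (71/2)x^7 + (245/128)x^6

g(x) = -16x^8 - (71/2)x^7 + (245/128)x^6


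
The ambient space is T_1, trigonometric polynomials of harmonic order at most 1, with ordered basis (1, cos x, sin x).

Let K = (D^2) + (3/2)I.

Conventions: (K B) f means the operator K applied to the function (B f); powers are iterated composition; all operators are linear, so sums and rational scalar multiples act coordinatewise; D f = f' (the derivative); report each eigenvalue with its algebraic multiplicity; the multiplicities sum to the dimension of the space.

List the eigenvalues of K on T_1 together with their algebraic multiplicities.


image of 1: 3/2
image of cos x: (1/2)cos x
image of sin x: (1/2)sin x
the matrix is diagonal; its diagonal is (3/2, 1/2, 1/2)
for a triangular matrix the eigenvalues are the diagonal entries, with algebraic multiplicity their repetition count

λ = 1/2 (multiplicity 2), λ = 3/2 (multiplicity 1)


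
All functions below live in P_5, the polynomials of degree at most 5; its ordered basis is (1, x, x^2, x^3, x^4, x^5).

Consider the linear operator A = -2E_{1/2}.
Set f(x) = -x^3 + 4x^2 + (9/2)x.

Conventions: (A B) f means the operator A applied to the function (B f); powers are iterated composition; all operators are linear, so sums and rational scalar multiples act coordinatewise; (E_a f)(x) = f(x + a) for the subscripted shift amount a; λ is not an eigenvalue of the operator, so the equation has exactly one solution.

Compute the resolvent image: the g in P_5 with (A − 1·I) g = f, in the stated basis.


the image equals g(x) = (1/3)x^3 - (5/3)x^2 - (5/9)x + 47/108

write g with unknown coordinates in the stated basis and equate coefficients in (A − 1·I) g = f
solving from the highest basis element down gives g = (1/3)x^3 - (5/3)x^2 - (5/9)x + 47/108
check: A g = -(2/3)x^3 + (7/3)x^2 + (71/18)x + 47/108
so A g − 1·g = -x^3 + 4x^2 + (9/2)x = f ✓


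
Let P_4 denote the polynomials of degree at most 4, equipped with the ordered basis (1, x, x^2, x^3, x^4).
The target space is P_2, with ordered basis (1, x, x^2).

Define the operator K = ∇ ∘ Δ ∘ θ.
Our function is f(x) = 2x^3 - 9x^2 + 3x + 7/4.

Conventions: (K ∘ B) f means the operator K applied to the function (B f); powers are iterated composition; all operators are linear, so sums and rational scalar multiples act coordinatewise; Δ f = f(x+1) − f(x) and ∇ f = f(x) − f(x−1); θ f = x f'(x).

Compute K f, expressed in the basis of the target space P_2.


θ f = 6x^3 - 18x^2 + 3x
Δ θ f = 18x^2 - 18x - 9
∇ Δ θ f = 36x - 36

the result is g(x) = 36x - 36


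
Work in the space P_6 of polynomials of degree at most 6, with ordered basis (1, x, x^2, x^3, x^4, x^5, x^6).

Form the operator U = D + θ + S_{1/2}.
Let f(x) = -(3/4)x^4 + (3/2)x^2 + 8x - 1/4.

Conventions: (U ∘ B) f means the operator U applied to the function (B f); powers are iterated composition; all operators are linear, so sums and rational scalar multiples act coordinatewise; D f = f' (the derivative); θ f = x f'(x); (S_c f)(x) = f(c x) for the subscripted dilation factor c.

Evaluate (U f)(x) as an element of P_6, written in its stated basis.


the image equals g(x) = -(195/64)x^4 - 3x^3 + (27/8)x^2 + 15x + 31/4

D f = -3x^3 + 3x + 8
θ f = -3x^4 + 3x^2 + 8x
S_{1/2} f = -(3/64)x^4 + (3/8)x^2 + 4x - 1/4
(D + θ + S_{1/2}) f = -(195/64)x^4 - 3x^3 + (27/8)x^2 + 15x + 31/4
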